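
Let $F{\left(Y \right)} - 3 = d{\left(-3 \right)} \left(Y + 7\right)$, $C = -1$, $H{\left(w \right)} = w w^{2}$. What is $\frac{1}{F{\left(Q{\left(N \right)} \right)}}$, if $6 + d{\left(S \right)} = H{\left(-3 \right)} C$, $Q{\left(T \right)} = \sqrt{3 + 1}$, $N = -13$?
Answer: $\frac{1}{192} \approx 0.0052083$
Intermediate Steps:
$Q{\left(T \right)} = 2$ ($Q{\left(T \right)} = \sqrt{4} = 2$)
$H{\left(w \right)} = w^{3}$
$d{\left(S \right)} = 21$ ($d{\left(S \right)} = -6 + \left(-3\right)^{3} \left(-1\right) = -6 - -27 = -6 + 27 = 21$)
$F{\left(Y \right)} = 150 + 21 Y$ ($F{\left(Y \right)} = 3 + 21 \left(Y + 7\right) = 3 + 21 \left(7 + Y\right) = 3 + \left(147 + 21 Y\right) = 150 + 21 Y$)
$\frac{1}{F{\left(Q{\left(N \right)} \right)}} = \frac{1}{150 + 21 \cdot 2} = \frac{1}{150 + 42} = \frac{1}{192}$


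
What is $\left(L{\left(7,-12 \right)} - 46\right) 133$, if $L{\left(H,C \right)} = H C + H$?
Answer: $-16359$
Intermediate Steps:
$L{\left(H,C \right)} = H + C H$ ($L{\left(H,C \right)} = C H + H = H + C H$)
$\left(L{\left(7,-12 \right)} - 46\right) 133 = \left(7 \left(1 - 12\right) - 46\right) 133 = \left(7 \left(-11\right) - 46\right) 133 = \left(-77 - 46\right) 133 = \left(-123\right) 133 = -16359$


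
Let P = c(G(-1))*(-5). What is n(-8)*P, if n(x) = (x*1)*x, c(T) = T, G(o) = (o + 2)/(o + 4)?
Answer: -320/3 ≈ -106.67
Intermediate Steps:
G(o) = (2 + o)/(4 + o)
P = -5/3 (P = ((2 - 1)/(4 - 1))*(-5) = (1/3)*(-5) = -5/3 ≈ -1.6667)
n(x) = x**2 (n(x) = x*x = x**2)
n(-8)*P = (-8)**2*(-5/3) = 64*(-5/3) = -320/3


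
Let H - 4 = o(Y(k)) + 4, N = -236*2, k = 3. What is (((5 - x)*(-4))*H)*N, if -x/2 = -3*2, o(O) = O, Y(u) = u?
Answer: -145376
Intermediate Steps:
N = -472
x = 12 (x = -(-6)*2 = -2*(-6) = 12)
H = 11 (H = 4 + (3 + 4) = 4 + 7 = 11)
(((5 - x)*(-4))*H)*N = (((5 - 1*12)*(-4))*11)*(-472) = (((5 - 12)*(-4))*11)*(-472) = (-7*(-4)*11)*(-472) = (28*11)*(-472) = 308*(-472) = -145376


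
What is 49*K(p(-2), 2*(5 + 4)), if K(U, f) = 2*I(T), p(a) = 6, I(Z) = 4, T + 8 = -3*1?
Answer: 392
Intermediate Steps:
T = -11 (T = -8 - 3*1 = -8 - 3 = -11)
K(U, f) = 8 (K(U, f) = 2*4 = 8)
49*K(p(-2), 2*(5 + 4)) = 49*8 = 392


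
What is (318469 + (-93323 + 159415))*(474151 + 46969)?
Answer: 200402428320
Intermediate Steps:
(318469 + (-93323 + 159415))*(474151 + 46969) = (318469 + 66092)*521120 = 384561*521120 = 200402428320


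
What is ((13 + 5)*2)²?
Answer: 1296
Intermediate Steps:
((13 + 5)*2)² = (18*2)² = 36² = 1296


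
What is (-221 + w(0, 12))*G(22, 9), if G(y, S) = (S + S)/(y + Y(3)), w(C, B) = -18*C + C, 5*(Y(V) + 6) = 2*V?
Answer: -9945/43 ≈ -231.28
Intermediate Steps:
Y(V) = -6 + 2*V/5 (Y(V) = -6 + (2*V)/5 = -6 + 2*V/5)
w(C, B) = -17*C
G(y, S) = 2*S/(-24/5 + y) (G(y, S) = (S + S)/(y + (-6 + (⅖)*3)) = (2*S)/(y + (-6 + 6/5)) = (2*S)/(y - 24/5) = (2*S)/(-24/5 + y) = 2*S/(-24/5 + y))
(-221 + w(0, 12))*G(22, 9) = (-221 - 17*0)*(10*9/(-24 + 5*22)) = (-221 + 0)*(10*9/(-24 + 110)) = -2210*9/86 = -221*45/43 = -9945/43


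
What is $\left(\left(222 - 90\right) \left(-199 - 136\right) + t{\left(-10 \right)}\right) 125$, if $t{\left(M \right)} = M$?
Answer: $-5528750$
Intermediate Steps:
$\left(\left(222 - 90\right) \left(-199 - 136\right) + t{\left(-10 \right)}\right) 125 = \left(\left(222 - 90\right) \left(-199 - 136\right) - 10\right) 125 = \left(132 \left(-335\right) - 10\right) 125 = \left(-44220 - 10\right) 125 = \left(-44230\right) 125 = -5528750$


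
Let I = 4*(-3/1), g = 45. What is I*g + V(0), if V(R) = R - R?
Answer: -540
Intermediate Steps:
V(R) = 0
I = -12 (I = 4*(-3*1) = 4*(-3) = -12)
I*g + V(0) = -12*45 + 0 = -540 + 0 = -540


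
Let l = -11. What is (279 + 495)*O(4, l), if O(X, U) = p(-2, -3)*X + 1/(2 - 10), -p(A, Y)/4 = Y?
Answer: 148221/4 ≈ 37055.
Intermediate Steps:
p(A, Y) = -4*Y
O(X, U) = -⅛ + 12*X (O(X, U) = (-4*(-3))*X + 1/(2 - 10) = 12*X + 1/(-8) = 12*X - ⅛ = -⅛ + 12*X)
(279 + 495)*O(4, l) = (279 + 495)*(-⅛ + 12*4) = 774*(-⅛ + 48) = 774*(383/8) = 148221/4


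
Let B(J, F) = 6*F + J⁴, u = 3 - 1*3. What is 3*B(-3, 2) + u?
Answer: 279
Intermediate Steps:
u = 0 (u = 3 - 3 = 0)
B(J, F) = J⁴ + 6*F
3*B(-3, 2) + u = 3*((-3)⁴ + 6*2) + 0 = 3*(81 + 12) + 0 = 3*93 + 0 = 279 + 0 = 279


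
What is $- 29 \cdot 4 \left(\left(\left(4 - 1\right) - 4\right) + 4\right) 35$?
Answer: $-12180$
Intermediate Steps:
$- 29 \cdot 4 \left(\left(\left(4 - 1\right) - 4\right) + 4\right) 35 = - 29 \cdot 4 \left(\left(3 - 4\right) + 4\right) 35 = - 29 \cdot 4 \left(-1 + 4\right) 35 = - 29 \cdot 4 \cdot 3 \cdot 35 = \left(-29\right) 12 \cdot 35 = \left(-348\right) 35 = -12180$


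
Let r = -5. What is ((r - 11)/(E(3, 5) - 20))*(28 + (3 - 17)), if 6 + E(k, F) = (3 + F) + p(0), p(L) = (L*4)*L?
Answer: 112/9 ≈ 12.444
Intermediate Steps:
p(L) = 4*L**2 (p(L) = (4*L)*L = 4*L**2)
E(k, F) = -3 + F (E(k, F) = -6 + ((3 + F) + 4*0**2) = -6 + ((3 + F) + 4*0) = -6 + ((3 + F) + 0) = -6 + (3 + F) = -3 + F)
((r - 11)/(E(3, 5) - 20))*(28 + (3 - 17)) = ((-5 - 11)/((-3 + 5) - 20))*(28 + (3 - 17)) = (-16/(2 - 20))*(28 - 14) = -16/(-18)*14 = -16*(-1/18)*14 = (8/9)*14 = 112/9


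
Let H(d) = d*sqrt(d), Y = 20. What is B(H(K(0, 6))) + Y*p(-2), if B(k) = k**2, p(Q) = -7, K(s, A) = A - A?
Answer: -140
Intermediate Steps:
K(s, A) = 0
H(d) = d**(3/2)
B(H(K(0, 6))) + Y*p(-2) = (0**(3/2))**2 + 20*(-7) = 0**2 - 140 = 0 - 140 = -140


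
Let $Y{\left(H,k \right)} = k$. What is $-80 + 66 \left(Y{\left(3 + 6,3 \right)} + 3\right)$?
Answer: $316$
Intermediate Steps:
$-80 + 66 \left(Y{\left(3 + 6,3 \right)} + 3\right) = -80 + 66 \left(3 + 3\right) = -80 + 66 \cdot 6 = -80 + 396 = 316$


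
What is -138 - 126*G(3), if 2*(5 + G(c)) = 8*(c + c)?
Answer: -2532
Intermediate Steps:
G(c) = -5 + 8*c (G(c) = -5 + (8*(c + c))/2 = -5 + (8*(2*c))/2 = -5 + (16*c)/2 = -5 + 8*c)
-138 - 126*G(3) = -138 - 126*(-5 + 8*3) = -138 - 126*(-5 + 24) = -138 - 126*19 = -138 - 2394 = -2532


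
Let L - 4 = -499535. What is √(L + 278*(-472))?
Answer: 9*I*√7787 ≈ 794.2*I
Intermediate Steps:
L = -499531 (L = 4 - 499535 = -499531)
√(L + 278*(-472)) = √(-499531 + 278*(-472)) = √(-499531 - 131216) = √(-630747) = 9*I*√7787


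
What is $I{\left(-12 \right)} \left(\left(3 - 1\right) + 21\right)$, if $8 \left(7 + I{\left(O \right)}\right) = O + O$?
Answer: $-230$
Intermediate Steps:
$I{\left(O \right)} = -7 + \frac{O}{4}$ ($I{\left(O \right)} = -7 + \frac{O + O}{8} = -7 + \frac{2 O}{8} = -7 + \frac{O}{4}$)
$I{\left(-12 \right)} \left(\left(3 - 1\right) + 21\right) = \left(-7 + \frac{1}{4} \left(-12\right)\right) \left(\left(3 - 1\right) + 21\right) = \left(-7 - 3\right) \left(2 + 21\right) = \left(-10\right) 23 = -230$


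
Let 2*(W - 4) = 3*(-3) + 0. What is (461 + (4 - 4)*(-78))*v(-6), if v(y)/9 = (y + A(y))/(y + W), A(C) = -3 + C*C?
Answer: -224046/13 ≈ -17234.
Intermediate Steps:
A(C) = -3 + C²
W = -½ (W = 4 + (3*(-3) + 0)/2 = 4 + (-9 + 0)/2 = 4 + (½)*(-9) = 4 - 9/2 = -½ ≈ -0.50000)
v(y) = 9*(-3 + y + y²)/(-½ + y) (v(y) = 9*((y + (-3 + y²))/(y - ½)) = 9*((-3 + y + y²)/(-½ + y)) = 9*(-3 + y + y²)/(-½ + y))
(461 + (4 - 4)*(-78))*v(-6) = (461 + (4 - 4)*(-78))*(18*(-3 - 6 + (-6)²)/(-1 + 2*(-6))) = (461 + 0*(-78))*(18*(-3 - 6 + 36)/(-1 - 12)) = (461 + 0)*(18*27/(-13)) = 461*(18*(-1/13)*27) = 461*(-486/13) = -224046/13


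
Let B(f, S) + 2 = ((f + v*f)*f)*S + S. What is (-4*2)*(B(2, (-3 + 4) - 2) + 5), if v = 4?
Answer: 144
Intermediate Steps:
B(f, S) = -2 + S + 5*S*f² (B(f, S) = -2 + (((f + 4*f)*f)*S + S) = -2 + (((5*f)*f)*S + S) = -2 + ((5*f²)*S + S) = -2 + (5*S*f² + S) = -2 + (S + 5*S*f²) = -2 + S + 5*S*f²)
(-4*2)*(B(2, (-3 + 4) - 2) + 5) = (-4*2)*((-2 + ((-3 + 4) - 2) + 5*((-3 + 4) - 2)*2²) + 5) = -8*((-2 + (1 - 2) + 5*(1 - 2)*4) + 5) = -8*((-2 - 1 + 5*(-1)*4) + 5) = -8*((-2 - 1 - 20) + 5) = -8*(-23 + 5) = -8*(-18) = 144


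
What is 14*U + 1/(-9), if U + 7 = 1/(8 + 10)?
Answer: -292/3 ≈ -97.333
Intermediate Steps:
U = -125/18 (U = -7 + 1/(8 + 10) = -7 + 1/18 = -125/18 ≈ -6.9444)
14*U + 1/(-9) = 14*(-125/18) + 1/(-9) = -875/9 - 1/9 = -292/3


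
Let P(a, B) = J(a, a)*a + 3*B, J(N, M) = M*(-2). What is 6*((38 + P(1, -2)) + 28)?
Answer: 348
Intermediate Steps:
J(N, M) = -2*M
P(a, B) = -2*a**2 + 3*B (P(a, B) = (-2*a)*a + 3*B = -2*a**2 + 3*B)
6*((38 + P(1, -2)) + 28) = 6*((38 + (-2*1**2 + 3*(-2))) + 28) = 6*((38 + (-2*1 - 6)) + 28) = 6*((38 + (-2 - 6)) + 28) = 6*((38 - 8) + 28) = 6*(30 + 28) = 6*58 = 348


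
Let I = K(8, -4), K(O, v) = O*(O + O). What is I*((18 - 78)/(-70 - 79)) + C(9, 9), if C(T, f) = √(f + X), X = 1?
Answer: 7680/149 + √10 ≈ 54.706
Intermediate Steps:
C(T, f) = √(1 + f) (C(T, f) = √(f + 1) = √(1 + f))
K(O, v) = 2*O² (K(O, v) = O*(2*O) = 2*O²)
I = 128 (I = 2*8² = 2*64 = 128)
I*((18 - 78)/(-70 - 79)) + C(9, 9) = 128*((18 - 78)/(-70 - 79)) + √(1 + 9) = 128*(-60/(-149)) + √10 = 128*(-60*(-1/149)) + √10 = 128*(60/149) + √10 = 7680/149 + √10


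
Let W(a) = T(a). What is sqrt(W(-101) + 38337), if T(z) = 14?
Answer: sqrt(38351) ≈ 195.83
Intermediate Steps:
W(a) = 14
sqrt(W(-101) + 38337) = sqrt(14 + 38337) = sqrt(38351)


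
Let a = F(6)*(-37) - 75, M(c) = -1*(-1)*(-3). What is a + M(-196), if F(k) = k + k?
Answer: -522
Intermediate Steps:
M(c) = -3 (M(c) = 1*(-3) = -3)
F(k) = 2*k
a = -519 (a = (2*6)*(-37) - 75 = 12*(-37) - 75 = -444 - 75 = -519)
a + M(-196) = -519 - 3 = -522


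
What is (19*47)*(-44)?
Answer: -39292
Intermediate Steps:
(19*47)*(-44) = 893*(-44) = -39292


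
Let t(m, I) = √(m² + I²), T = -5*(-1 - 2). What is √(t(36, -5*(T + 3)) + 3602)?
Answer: √(3602 + 18*√29) ≈ 60.819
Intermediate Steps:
T = 15 (T = -5*(-3) = 15)
t(m, I) = √(I² + m²)
√(t(36, -5*(T + 3)) + 3602) = √(√((-5*(15 + 3))² + 36²) + 3602) = √(√((-5*18)² + 1296) + 3602) = √(√((-90)² + 1296) + 3602) = √(√(8100 + 1296) + 3602) = √(√9396 + 3602) = √(18*√29 + 3602) = √(3602 + 18*√29)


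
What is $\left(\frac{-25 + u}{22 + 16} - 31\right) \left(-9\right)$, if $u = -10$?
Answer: $\frac{10917}{38} \approx 287.29$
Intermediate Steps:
$\left(\frac{-25 + u}{22 + 16} - 31\right) \left(-9\right) = \left(\frac{-25 - 10}{22 + 16} - 31\right) \left(-9\right) = \left(- \frac{35}{38} - 31\right) \left(-9\right) = \left(- \frac{1213}{38}\right) \left(-9\right) = \frac{10917}{38}$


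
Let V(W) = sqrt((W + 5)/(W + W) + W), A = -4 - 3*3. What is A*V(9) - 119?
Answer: -119 - 26*sqrt(22)/3 ≈ -159.65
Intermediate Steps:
A = -13 (A = -4 - 9 = -13)
V(W) = sqrt(W + (5 + W)/(2*W)) (V(W) = sqrt((5 + W)/((2*W)) + W) = sqrt((5 + W)*(1/(2*W)) + W) = sqrt((5 + W)/(2*W) + W) = sqrt(W + (5 + W)/(2*W)))
A*V(9) - 119 = -13*sqrt(2 + 4*9 + 10/9)/2 - 119 = -13*sqrt(2 + 36 + 10*(1/9))/2 - 119 = -13*sqrt(2 + 36 + 10/9)/2 - 119 = -13*sqrt(352/9)/2 - 119 = -13*4*sqrt(22)/3/2 - 119 = -26*sqrt(22)/3 - 119 = -119 - 26*sqrt(22)/3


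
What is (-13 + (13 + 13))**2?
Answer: 169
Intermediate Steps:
(-13 + (13 + 13))**2 = (-13 + 26)**2 = 13**2 = 169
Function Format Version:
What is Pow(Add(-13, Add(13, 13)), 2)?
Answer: 169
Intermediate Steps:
Pow(Add(-13, Add(13, 13)), 2) = Pow(Add(-13, 26), 2) = Pow(13, 2) = 169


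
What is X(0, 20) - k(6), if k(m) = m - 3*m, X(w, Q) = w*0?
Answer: 12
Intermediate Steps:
X(w, Q) = 0
k(m) = -2*m (k(m) = m - 3*m = -2*m)
X(0, 20) - k(6) = 0 - (-2)*6 = 0 - 1*(-12) = 0 + 12 = 12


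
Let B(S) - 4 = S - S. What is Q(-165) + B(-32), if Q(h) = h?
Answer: -161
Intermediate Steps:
B(S) = 4 (B(S) = 4 + (S - S) = 4 + 0 = 4)
Q(-165) + B(-32) = -165 + 4 = -161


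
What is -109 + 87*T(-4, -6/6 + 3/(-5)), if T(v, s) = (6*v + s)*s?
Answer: 86363/25 ≈ 3454.5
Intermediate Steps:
T(v, s) = s*(s + 6*v) (T(v, s) = (s + 6*v)*s = s*(s + 6*v))
-109 + 87*T(-4, -6/6 + 3/(-5)) = -109 + 87*((-6/6 + 3/(-5))*((-6/6 + 3/(-5)) + 6*(-4))) = -109 + 87*((-6*⅙ + 3*(-⅕))*((-6*⅙ + 3*(-⅕)) - 24)) = -109 + 87*((-1 - ⅗)*((-1 - ⅗) - 24)) = -109 + 87*(-8*(-8/5 - 24)/5) = -109 + 87*(-8/5*(-128/5)) = -109 + 87*(1024/25) = -109 + 89088/25 = 86363/25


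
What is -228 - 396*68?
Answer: -27156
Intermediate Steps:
-228 - 396*68 = -228 - 26928 = -27156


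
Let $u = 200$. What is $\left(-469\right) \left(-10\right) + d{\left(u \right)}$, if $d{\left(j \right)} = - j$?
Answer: $4490$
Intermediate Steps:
$\left(-469\right) \left(-10\right) + d{\left(u \right)} = \left(-469\right) \left(-10\right) - 200 = 4690 - 200 = 4490$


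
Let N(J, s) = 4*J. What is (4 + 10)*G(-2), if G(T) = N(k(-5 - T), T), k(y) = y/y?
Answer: 56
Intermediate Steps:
k(y) = 1
G(T) = 4 (G(T) = 4*1 = 4)
(4 + 10)*G(-2) = (4 + 10)*4 = 14*4 = 56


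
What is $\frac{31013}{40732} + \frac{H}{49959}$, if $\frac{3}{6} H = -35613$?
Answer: $- \frac{150199885}{226103332} \approx -0.6643$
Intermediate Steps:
$H = -71226$ ($H = 2 \left(-35613\right) = -71226$)
$\frac{31013}{40732} + \frac{H}{49959} = \frac{31013}{40732} - \frac{71226}{49959} = 31013 \cdot \frac{1}{40732} - \frac{7914}{5551} = \frac{31013}{40732} - \frac{7914}{5551} = - \frac{150199885}{226103332}$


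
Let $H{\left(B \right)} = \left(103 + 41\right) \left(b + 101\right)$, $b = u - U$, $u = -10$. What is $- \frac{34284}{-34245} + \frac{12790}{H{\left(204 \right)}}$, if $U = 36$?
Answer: $\frac{7883587}{3013560} \approx 2.616$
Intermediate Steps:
$b = -46$ ($b = -10 - 36 = -46$)
$H{\left(B \right)} = 7920$ ($H{\left(B \right)} = \left(103 + 41\right) \left(-46 + 101\right) = 144 \cdot 55 = 7920$)
$- \frac{34284}{-34245} + \frac{12790}{H{\left(204 \right)}} = - \frac{34284}{-34245} + \frac{12790}{7920} = \left(-34284\right) \left(- \frac{1}{34245}\right) + 12790 \cdot \frac{1}{7920} = \frac{11428}{11415} + \frac{1279}{792} = \frac{7883587}{3013560}$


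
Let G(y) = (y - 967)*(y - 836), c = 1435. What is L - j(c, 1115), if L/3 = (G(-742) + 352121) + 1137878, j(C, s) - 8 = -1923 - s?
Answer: 12563433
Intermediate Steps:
j(C, s) = -1915 - s (j(C, s) = 8 + (-1923 - s) = -1915 - s)
G(y) = (-967 + y)*(-836 + y)
L = 12560403 (L = 3*(((808412 + (-742)² - 1803*(-742)) + 352121) + 1137878) = 3*(((808412 + 550564 + 1337826) + 352121) + 1137878) = 3*((2696802 + 352121) + 1137878) = 3*(3048923 + 1137878) = 3*4186801 = 12560403)
L - j(c, 1115) = 12560403 - (-1915 - 1*1115) = 12560403 - (-1915 - 1115) = 12560403 - 1*(-3030) = 12560403 + 3030 = 12563433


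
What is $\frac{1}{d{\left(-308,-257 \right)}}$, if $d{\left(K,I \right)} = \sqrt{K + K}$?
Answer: $- \frac{i \sqrt{154}}{308} \approx - 0.040291 i$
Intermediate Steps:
$d{\left(K,I \right)} = \sqrt{2} \sqrt{K}$ ($d{\left(K,I \right)} = \sqrt{2 K} = \sqrt{2} \sqrt{K}$)
$\frac{1}{d{\left(-308,-257 \right)}} = \frac{1}{\sqrt{2} \sqrt{-308}} = \frac{1}{\sqrt{2} \cdot 2 i \sqrt{77}} = \frac{1}{2 i \sqrt{154}} = - \frac{i \sqrt{154}}{308}$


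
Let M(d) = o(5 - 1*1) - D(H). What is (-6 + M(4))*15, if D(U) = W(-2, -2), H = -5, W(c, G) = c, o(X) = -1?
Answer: -75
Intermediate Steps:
D(U) = -2
M(d) = 1 (M(d) = -1 - 1*(-2) = -1 + 2 = 1)
(-6 + M(4))*15 = (-6 + 1)*15 = -5*15 = -75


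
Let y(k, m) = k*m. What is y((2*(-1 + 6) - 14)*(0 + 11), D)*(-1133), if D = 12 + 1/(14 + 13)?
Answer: 16201900/27 ≈ 6.0007e+5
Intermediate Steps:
D = 325/27 (D = 12 + 1/27 = 325/27 ≈ 12.037)
y((2*(-1 + 6) - 14)*(0 + 11), D)*(-1133) = (((2*(-1 + 6) - 14)*(0 + 11))*(325/27))*(-1133) = (((2*5 - 14)*11)*(325/27))*(-1133) = (((10 - 14)*11)*(325/27))*(-1133) = (-4*11*(325/27))*(-1133) = -44*325/27*(-1133) = -14300/27*(-1133) = 16201900/27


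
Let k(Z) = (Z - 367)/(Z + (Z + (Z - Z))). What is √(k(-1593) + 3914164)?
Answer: 2*√275910442266/531 ≈ 1978.4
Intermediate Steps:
k(Z) = (-367 + Z)/(2*Z) (k(Z) = (-367 + Z)/(Z + (Z + 0)) = (-367 + Z)/(Z + Z) = (-367 + Z)/((2*Z)) = (-367 + Z)*(1/(2*Z)) = (-367 + Z)/(2*Z))
√(k(-1593) + 3914164) = √((½)*(-367 - 1593)/(-1593) + 3914164) = √((½)*(-1/1593)*(-1960) + 3914164) = √(980/1593 + 3914164) = √(6235264232/1593) = 2*√275910442266/531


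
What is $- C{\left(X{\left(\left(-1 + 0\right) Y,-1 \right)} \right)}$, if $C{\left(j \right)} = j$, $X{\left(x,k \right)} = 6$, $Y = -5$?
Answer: $-6$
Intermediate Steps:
$- C{\left(X{\left(\left(-1 + 0\right) Y,-1 \right)} \right)} = \left(-1\right) 6 = -6$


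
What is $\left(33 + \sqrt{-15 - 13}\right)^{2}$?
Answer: $1061 + 132 i \sqrt{7} \approx 1061.0 + 349.24 i$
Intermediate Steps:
$\left(33 + \sqrt{-15 - 13}\right)^{2} = \left(33 + \sqrt{-28}\right)^{2} = \left(33 + 2 i \sqrt{7}\right)^{2}$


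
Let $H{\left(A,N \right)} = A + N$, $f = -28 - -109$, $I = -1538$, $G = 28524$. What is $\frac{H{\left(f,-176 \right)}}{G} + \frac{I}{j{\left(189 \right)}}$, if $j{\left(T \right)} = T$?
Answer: $- \frac{14629289}{1797012} \approx -8.1409$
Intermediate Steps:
$f = 81$ ($f = -28 + 109 = 81$)
$\frac{H{\left(f,-176 \right)}}{G} + \frac{I}{j{\left(189 \right)}} = \frac{81 - 176}{28524} - \frac{1538}{189} = \left(-95\right) \frac{1}{28524} - \frac{1538}{189} = - \frac{95}{28524} - \frac{1538}{189} = - \frac{14629289}{1797012}$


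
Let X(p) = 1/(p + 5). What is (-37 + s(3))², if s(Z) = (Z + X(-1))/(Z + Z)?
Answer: 765625/576 ≈ 1329.2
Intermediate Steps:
X(p) = 1/(5 + p)
s(Z) = (¼ + Z)/(2*Z) (s(Z) = (Z + 1/(5 - 1))/(Z + Z) = (Z + 1/4)/((2*Z)) = (Z + ¼)*(1/(2*Z)) = (¼ + Z)*(1/(2*Z)) = (¼ + Z)/(2*Z))
(-37 + s(3))² = (-37 + (⅛)*(1 + 4*3)/3)² = (-37 + (⅛)*(⅓)*(1 + 12))² = (-37 + (⅛)*(⅓)*13)² = (-37 + 13/24)² = (-875/24)² = 765625/576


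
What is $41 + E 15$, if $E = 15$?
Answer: $266$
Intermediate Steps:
$41 + E 15 = 41 + 15 \cdot 15 = 41 + 225 = 266$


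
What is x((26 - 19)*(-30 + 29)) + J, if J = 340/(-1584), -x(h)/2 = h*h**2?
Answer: 271571/396 ≈ 685.79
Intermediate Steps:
x(h) = -2*h**3 (x(h) = -2*h*h**2 = -2*h**3)
J = -85/396 (J = 340*(-1/1584) = -85/396 ≈ -0.21465)
x((26 - 19)*(-30 + 29)) + J = -2*(-30 + 29)**3*(26 - 19)**3 - 85/396 = -2*(7*(-1))**3 - 85/396 = -2*(-7)**3 - 85/396 = -2*(-343) - 85/396 = 686 - 85/396 = 271571/396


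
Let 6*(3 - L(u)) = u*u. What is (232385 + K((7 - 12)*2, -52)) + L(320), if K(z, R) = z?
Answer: 645934/3 ≈ 2.1531e+5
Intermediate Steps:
L(u) = 3 - u**2/6 (L(u) = 3 - u*u/6 = 3 - u**2/6)
(232385 + K((7 - 12)*2, -52)) + L(320) = (232385 + (7 - 12)*2) + (3 - 1/6*320**2) = (232385 - 5*2) + (3 - 1/6*102400) = (232385 - 10) + (3 - 51200/3) = 232375 - 51191/3 = 645934/3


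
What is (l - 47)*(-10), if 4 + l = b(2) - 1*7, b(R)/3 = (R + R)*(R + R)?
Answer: 100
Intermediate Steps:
b(R) = 12*R**2 (b(R) = 3*((R + R)*(R + R)) = 3*((2*R)*(2*R)) = 3*(4*R**2) = 12*R**2)
l = 37 (l = -4 + (12*2**2 - 1*7) = -4 + (12*4 - 7) = -4 + (48 - 7) = -4 + 41 = 37)
(l - 47)*(-10) = (37 - 47)*(-10) = -10*(-10) = 100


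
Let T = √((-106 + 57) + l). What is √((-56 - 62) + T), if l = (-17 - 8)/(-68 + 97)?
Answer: √(-99238 + 29*I*√41934)/29 ≈ 0.32488 + 10.868*I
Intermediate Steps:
l = -25/29 ≈ -0.86207
T = I*√41934/29 (T = √((-106 + 57) - 25/29) = √(-49 - 25/29) = √(-1446/29) = I*√41934/29 ≈ 7.0613*I)
√((-56 - 62) + T) = √((-56 - 62) + I*√41934/29) = √(-118 + I*√41934/29)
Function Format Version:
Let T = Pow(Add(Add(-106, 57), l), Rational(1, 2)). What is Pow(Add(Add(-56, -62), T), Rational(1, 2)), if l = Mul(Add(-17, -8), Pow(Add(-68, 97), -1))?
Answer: Mul(Rational(1, 29), Pow(Add(-99238, Mul(29, I, Pow(41934, Rational(1, 2)))), Rational(1, 2))) ≈ Add(0.32488, Mul(10.868, I))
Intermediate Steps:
l = Rational(-25, 29) (l = Mul(-25, Pow(29, -1)) = Mul(-25, Rational(1, 29)) = Rational(-25, 29) ≈ -0.86207)
T = Mul(Rational(1, 29), I, Pow(41934, Rational(1, 2))) (T = Pow(Add(Add(-106, 57), Rational(-25, 29)), Rational(1, 2)) = Pow(Add(-49, Rational(-25, 29)), Rational(1, 2)) = Pow(Rational(-1446, 29), Rational(1, 2)) = Mul(Rational(1, 29), I, Pow(41934, Rational(1, 2))) ≈ Mul(7.0613, I))
Pow(Add(Add(-56, -62), T), Rational(1, 2)) = Pow(Add(Add(-56, -62), Mul(Rational(1, 29), I, Pow(41934, Rational(1, 2)))), Rational(1, 2)) = Pow(Add(-118, Mul(Rational(1, 29), I, Pow(41934, Rational(1, 2)))), Rational(1, 2))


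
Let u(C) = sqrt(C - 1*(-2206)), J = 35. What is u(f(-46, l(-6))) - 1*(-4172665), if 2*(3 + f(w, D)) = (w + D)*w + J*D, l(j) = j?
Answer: 4172665 + 3*sqrt(366) ≈ 4.1727e+6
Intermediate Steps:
f(w, D) = -3 + 35*D/2 + w*(D + w)/2 (f(w, D) = -3 + ((w + D)*w + 35*D)/2 = -3 + ((D + w)*w + 35*D)/2 = -3 + (w*(D + w) + 35*D)/2 = -3 + (35*D + w*(D + w))/2 = -3 + (35*D/2 + w*(D + w)/2) = -3 + 35*D/2 + w*(D + w)/2)
u(C) = sqrt(2206 + C) (u(C) = sqrt(C + 2206) = sqrt(2206 + C))
u(f(-46, l(-6))) - 1*(-4172665) = sqrt(2206 + (-3 + (1/2)*(-46)**2 + (35/2)*(-6) + (1/2)*(-6)*(-46))) - 1*(-4172665) = sqrt(2206 + (-3 + (1/2)*2116 - 105 + 138)) + 4172665 = sqrt(2206 + (-3 + 1058 - 105 + 138)) + 4172665 = sqrt(2206 + 1088) + 4172665 = sqrt(3294) + 4172665 = 3*sqrt(366) + 4172665 = 4172665 + 3*sqrt(366)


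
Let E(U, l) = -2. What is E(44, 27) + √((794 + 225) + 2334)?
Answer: -2 + √3353 ≈ 55.905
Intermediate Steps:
E(44, 27) + √((794 + 225) + 2334) = -2 + √((794 + 225) + 2334) = -2 + √(1019 + 2334) = -2 + √3353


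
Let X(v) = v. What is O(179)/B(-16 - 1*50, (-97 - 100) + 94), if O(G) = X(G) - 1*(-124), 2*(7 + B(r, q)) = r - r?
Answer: -303/7 ≈ -43.286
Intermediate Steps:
B(r, q) = -7 (B(r, q) = -7 + (r - r)/2 = -7 + (½)*0 = -7 + 0 = -7)
O(G) = 124 + G (O(G) = G - 1*(-124) = G + 124 = 124 + G)
O(179)/B(-16 - 1*50, (-97 - 100) + 94) = (124 + 179)/(-7) = 303*(-⅐) = -303/7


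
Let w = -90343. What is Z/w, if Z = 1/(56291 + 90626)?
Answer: -1/13272922531 ≈ -7.5341e-11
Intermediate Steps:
Z = 1/146917 ≈ 6.8066e-6
Z/w = (1/146917)/(-90343) = (1/146917)*(-1/90343) = -1/13272922531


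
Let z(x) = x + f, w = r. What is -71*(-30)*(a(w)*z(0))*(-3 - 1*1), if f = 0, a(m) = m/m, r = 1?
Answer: 0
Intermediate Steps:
w = 1
a(m) = 1
z(x) = x (z(x) = x + 0 = x)
-71*(-30)*(a(w)*z(0))*(-3 - 1*1) = -71*(-30)*(1*0)*(-3 - 1*1) = -(-2130)*0*(-3 - 1) = -(-2130)*0*(-4) = -(-2130)*0 = -1*0 = 0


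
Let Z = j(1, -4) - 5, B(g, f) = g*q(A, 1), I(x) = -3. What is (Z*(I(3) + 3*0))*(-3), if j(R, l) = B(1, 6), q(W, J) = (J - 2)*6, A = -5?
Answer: -99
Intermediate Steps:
q(W, J) = -12 + 6*J (q(W, J) = (-2 + J)*6 = -12 + 6*J)
B(g, f) = -6*g (B(g, f) = g*(-12 + 6*1) = g*(-12 + 6) = g*(-6) = -6*g)
j(R, l) = -6 (j(R, l) = -6*1 = -6)
Z = -11 (Z = -6 - 5 = -11)
(Z*(I(3) + 3*0))*(-3) = -11*(-3 + 3*0)*(-3) = -11*(-3 + 0)*(-3) = -11*(-3)*(-3) = 33*(-3) = -99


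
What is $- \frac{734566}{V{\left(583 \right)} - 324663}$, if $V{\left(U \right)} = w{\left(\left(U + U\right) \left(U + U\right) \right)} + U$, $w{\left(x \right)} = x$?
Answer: $- \frac{367283}{517738} \approx -0.7094$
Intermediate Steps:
$V{\left(U \right)} = U + 4 U^{2}$ ($V{\left(U \right)} = \left(U + U\right) \left(U + U\right) + U = 2 U 2 U + U = 4 U^{2} + U = U + 4 U^{2}$)
$- \frac{734566}{V{\left(583 \right)} - 324663} = - \frac{734566}{583 \left(1 + 4 \cdot 583\right) - 324663} = - \frac{734566}{583 \left(1 + 2332\right) - 324663} = - \frac{734566}{583 \cdot 2333 - 324663} = - \frac{734566}{1360139 - 324663} = - \frac{734566}{1035476} = \left(-734566\right) \frac{1}{1035476} = - \frac{367283}{517738}$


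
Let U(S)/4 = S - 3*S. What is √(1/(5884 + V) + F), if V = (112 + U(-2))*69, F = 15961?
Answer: √864131161283/7358 ≈ 126.34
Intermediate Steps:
U(S) = -8*S (U(S) = 4*(S - 3*S) = 4*(-2*S) = -8*S)
V = 8832 (V = (112 - 8*(-2))*69 = (112 + 16)*69 = 128*69 = 8832)
√(1/(5884 + V) + F) = √(1/(5884 + 8832) + 15961) = √(1/14716 + 15961) = √(234882077/14716) = √864131161283/7358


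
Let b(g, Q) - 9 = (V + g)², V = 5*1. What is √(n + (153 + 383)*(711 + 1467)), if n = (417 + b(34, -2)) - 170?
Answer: √1169185 ≈ 1081.3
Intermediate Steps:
V = 5
b(g, Q) = 9 + (5 + g)²
n = 1777 (n = (417 + (9 + (5 + 34)²)) - 170 = (417 + (9 + 39²)) - 170 = (417 + (9 + 1521)) - 170 = (417 + 1530) - 170 = 1947 - 170 = 1777)
√(n + (153 + 383)*(711 + 1467)) = √(1777 + (153 + 383)*(711 + 1467)) = √(1777 + 536*2178) = √(1777 + 1167408) = √1169185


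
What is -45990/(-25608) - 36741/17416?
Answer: -5829237/18582872 ≈ -0.31369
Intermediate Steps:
-45990/(-25608) - 36741/17416 = -45990*(-1/25608) - 36741*1/17416 = 7665/4268 - 36741/17416 = -5829237/18582872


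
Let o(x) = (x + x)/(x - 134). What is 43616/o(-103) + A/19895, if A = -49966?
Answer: 102822081422/2049185 ≈ 50177.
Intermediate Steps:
o(x) = 2*x/(-134 + x) (o(x) = (2*x)/(-134 + x) = 2*x/(-134 + x))
43616/o(-103) + A/19895 = 43616/((2*(-103)/(-134 - 103))) - 49966/19895 = 43616/((2*(-103)/(-237))) - 49966*1/19895 = 43616/((2*(-103)*(-1/237))) - 49966/19895 = 43616/(206/237) - 49966/19895 = 43616*(237/206) - 49966/19895 = 5168496/103 - 49966/19895 = 102822081422/2049185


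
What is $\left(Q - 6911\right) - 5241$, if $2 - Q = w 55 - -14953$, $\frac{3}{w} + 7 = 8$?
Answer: $-27268$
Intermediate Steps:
$w = 3$ ($w = \frac{3}{-7 + 8} = \frac{3}{1} = 3 \cdot 1 = 3$)
$Q = -15116$ ($Q = 2 - \left(3 \cdot 55 - -14953\right) = 2 - \left(165 + 14953\right) = 2 - 15118 = -15116$)
$\left(Q - 6911\right) - 5241 = \left(-15116 - 6911\right) - 5241 = -22027 - 5241 = -27268$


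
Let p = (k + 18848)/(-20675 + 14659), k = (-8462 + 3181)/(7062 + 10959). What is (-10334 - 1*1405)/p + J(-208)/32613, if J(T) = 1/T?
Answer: 8633201992241090689/2304047842522608 ≈ 3747.0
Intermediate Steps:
k = -5281/18021 ≈ -0.29305
p = -339654527/108414336 (p = (-5281/18021 + 18848)/(-20675 + 14659) = (339654527/18021)/(-6016) = (339654527/18021)*(-1/6016) = -339654527/108414336 ≈ -3.1329)
(-10334 - 1*1405)/p + J(-208)/32613 = (-10334 - 1*1405)/(-339654527/108414336) + 1/(-208*32613) = (-10334 - 1405)*(-108414336/339654527) - 1/208*1/32613 = -11739*(-108414336/339654527) - 1/6783504 = 1272675890304/339654527 - 1/6783504 = 8633201992241090689/2304047842522608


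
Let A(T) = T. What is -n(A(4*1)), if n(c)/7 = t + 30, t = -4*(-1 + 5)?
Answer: -98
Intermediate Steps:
t = -16 (t = -4*4 = -16)
n(c) = 98 (n(c) = 7*(-16 + 30) = 7*14 = 98)
-n(A(4*1)) = -1*98 = -98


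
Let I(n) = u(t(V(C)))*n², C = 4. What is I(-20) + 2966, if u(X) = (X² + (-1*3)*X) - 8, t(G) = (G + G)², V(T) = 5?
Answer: 3879766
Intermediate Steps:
t(G) = 4*G² (t(G) = (2*G)² = 4*G²)
u(X) = -8 + X² - 3*X (u(X) = (X² - 3*X) - 8 = -8 + X² - 3*X)
I(n) = 9692*n² (I(n) = (-8 + (4*5²)² - 12*5²)*n² = (-8 + (4*25)² - 12*25)*n² = (-8 + 100² - 3*100)*n² = (-8 + 10000 - 300)*n² = 9692*n²)
I(-20) + 2966 = 9692*(-20)² + 2966 = 9692*400 + 2966 = 3876800 + 2966 = 3879766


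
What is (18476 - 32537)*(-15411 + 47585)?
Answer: -452398614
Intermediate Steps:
(18476 - 32537)*(-15411 + 47585) = -14061*32174 = -452398614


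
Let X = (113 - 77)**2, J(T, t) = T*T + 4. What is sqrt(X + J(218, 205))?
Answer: 2*sqrt(12206) ≈ 220.96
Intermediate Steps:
J(T, t) = 4 + T**2 (J(T, t) = T**2 + 4 = 4 + T**2)
X = 1296 (X = 36**2 = 1296)
sqrt(X + J(218, 205)) = sqrt(1296 + (4 + 218**2)) = sqrt(1296 + (4 + 47524)) = sqrt(1296 + 47528) = sqrt(48824) = 2*sqrt(12206)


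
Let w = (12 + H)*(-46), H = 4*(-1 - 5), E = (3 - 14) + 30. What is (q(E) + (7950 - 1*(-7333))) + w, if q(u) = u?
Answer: 15854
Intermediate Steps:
E = 19 (E = -11 + 30 = 19)
H = -24 (H = 4*(-6) = -24)
w = 552 (w = (12 - 24)*(-46) = -12*(-46) = 552)
(q(E) + (7950 - 1*(-7333))) + w = (19 + (7950 - 1*(-7333))) + 552 = (19 + (7950 + 7333)) + 552 = (19 + 15283) + 552 = 15302 + 552 = 15854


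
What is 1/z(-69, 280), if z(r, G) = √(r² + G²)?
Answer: √83161/83161 ≈ 0.0034677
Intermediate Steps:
z(r, G) = √(G² + r²)
1/z(-69, 280) = 1/(√(280² + (-69)²)) = 1/(√(78400 + 4761)) = 1/(√83161) = √83161/83161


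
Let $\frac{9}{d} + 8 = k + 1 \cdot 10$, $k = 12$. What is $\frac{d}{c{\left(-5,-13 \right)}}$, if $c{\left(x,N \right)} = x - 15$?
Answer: $- \frac{9}{280} \approx -0.032143$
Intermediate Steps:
$c{\left(x,N \right)} = -15 + x$
$d = \frac{9}{14}$ ($d = \frac{9}{-8 + \left(12 + 1 \cdot 10\right)} = \frac{9}{-8 + \left(12 + 10\right)} = \frac{9}{-8 + 22} = \frac{9}{14} \approx 0.64286$)
$\frac{d}{c{\left(-5,-13 \right)}} = \frac{9}{14 \left(-15 - 5\right)} = \frac{9}{14 \left(-20\right)} = \frac{9}{14} \left(- \frac{1}{20}\right) = - \frac{9}{280}$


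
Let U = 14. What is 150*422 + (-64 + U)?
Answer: 63250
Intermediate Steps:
150*422 + (-64 + U) = 150*422 + (-64 + 14) = 63300 - 50 = 63250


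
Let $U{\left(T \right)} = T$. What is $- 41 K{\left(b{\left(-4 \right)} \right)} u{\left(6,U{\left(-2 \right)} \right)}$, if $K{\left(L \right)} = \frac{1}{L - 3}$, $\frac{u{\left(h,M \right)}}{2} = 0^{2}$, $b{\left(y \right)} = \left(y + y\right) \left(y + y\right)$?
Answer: $0$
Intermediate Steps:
$b{\left(y \right)} = 4 y^{2}$ ($b{\left(y \right)} = 2 y 2 y = 4 y^{2}$)
$u{\left(h,M \right)} = 0$ ($u{\left(h,M \right)} = 2 \cdot 0^{2} = 2 \cdot 0 = 0$)
$K{\left(L \right)} = \frac{1}{-3 + L}$
$- 41 K{\left(b{\left(-4 \right)} \right)} u{\left(6,U{\left(-2 \right)} \right)} = - 41 \frac{1}{-3 + 4 \left(-4\right)^{2}} \cdot 0 = - 41 \frac{1}{-3 + 4 \cdot 16} \cdot 0 = - 41 \frac{1}{-3 + 64} \cdot 0 = - 41 \cdot \frac{1}{61} \cdot 0 = \left(-41\right) 0 = 0$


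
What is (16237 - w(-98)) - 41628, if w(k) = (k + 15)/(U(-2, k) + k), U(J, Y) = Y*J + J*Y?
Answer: -7464871/294 ≈ -25391.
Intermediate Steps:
U(J, Y) = 2*J*Y (U(J, Y) = J*Y + J*Y = 2*J*Y)
w(k) = -(15 + k)/(3*k) (w(k) = (k + 15)/(2*(-2)*k + k) = (15 + k)/(-4*k + k) = (15 + k)/((-3*k)) = (15 + k)*(-1/(3*k)) = -(15 + k)/(3*k))
(16237 - w(-98)) - 41628 = (16237 - (-15 - 1*(-98))/(3*(-98))) - 41628 = (16237 - (-1)*(-15 + 98)/(3*98)) - 41628 = (16237 - (-1)*83/(3*98)) - 41628 = (16237 - 1*(-83/294)) - 41628 = (16237 + 83/294) - 41628 = 4773761/294 - 41628 = -7464871/294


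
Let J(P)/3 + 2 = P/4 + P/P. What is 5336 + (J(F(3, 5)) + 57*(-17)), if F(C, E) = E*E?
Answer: 17531/4 ≈ 4382.8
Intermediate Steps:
F(C, E) = E**2
J(P) = -3 + 3*P/4 (J(P) = -6 + 3*(P/4 + P/P) = -6 + 3*(P*(1/4) + 1) = -6 + 3*(P/4 + 1) = -6 + 3*(1 + P/4) = -6 + (3 + 3*P/4) = -3 + 3*P/4)
5336 + (J(F(3, 5)) + 57*(-17)) = 5336 + ((-3 + (3/4)*5**2) + 57*(-17)) = 5336 + ((-3 + (3/4)*25) - 969) = 5336 + ((-3 + 75/4) - 969) = 5336 + (63/4 - 969) = 5336 - 3813/4 = 17531/4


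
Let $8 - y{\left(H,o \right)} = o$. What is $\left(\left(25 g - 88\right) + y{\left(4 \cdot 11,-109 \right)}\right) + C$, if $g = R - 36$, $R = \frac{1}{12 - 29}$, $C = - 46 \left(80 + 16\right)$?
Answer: $- \frac{89904}{17} \approx -5288.5$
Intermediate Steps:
$y{\left(H,o \right)} = 8 - o$
$C = -4416$ ($C = \left(-46\right) 96 = -4416$)
$R = - \frac{1}{17}$ ($R = \frac{1}{-17} = - \frac{1}{17} \approx -0.058824$)
$g = - \frac{613}{17}$ ($g = - \frac{1}{17} - 36 = - \frac{613}{17} \approx -36.059$)
$\left(\left(25 g - 88\right) + y{\left(4 \cdot 11,-109 \right)}\right) + C = \left(\left(25 \left(- \frac{613}{17}\right) - 88\right) + \left(8 - -109\right)\right) - 4416 = \left(\left(- \frac{15325}{17} - 88\right) + \left(8 + 109\right)\right) - 4416 = \left(- \frac{16821}{17} + 117\right) - 4416 = - \frac{14832}{17} - 4416 = - \frac{89904}{17}$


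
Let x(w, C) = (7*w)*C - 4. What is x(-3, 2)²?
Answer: 2116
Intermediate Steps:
x(w, C) = -4 + 7*C*w (x(w, C) = 7*C*w - 4 = -4 + 7*C*w)
x(-3, 2)² = (-4 + 7*2*(-3))² = (-4 - 42)² = (-46)² = 2116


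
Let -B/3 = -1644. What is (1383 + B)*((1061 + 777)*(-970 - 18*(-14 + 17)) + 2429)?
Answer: -11870198145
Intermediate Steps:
B = 4932 (B = -3*(-1644) = 4932)
(1383 + B)*((1061 + 777)*(-970 - 18*(-14 + 17)) + 2429) = (1383 + 4932)*((1061 + 777)*(-970 - 18*(-14 + 17)) + 2429) = 6315*(1838*(-970 - 18*3) + 2429) = 6315*(1838*(-970 - 54) + 2429) = 6315*(1838*(-1024) + 2429) = 6315*(-1882112 + 2429) = 6315*(-1879683) = -11870198145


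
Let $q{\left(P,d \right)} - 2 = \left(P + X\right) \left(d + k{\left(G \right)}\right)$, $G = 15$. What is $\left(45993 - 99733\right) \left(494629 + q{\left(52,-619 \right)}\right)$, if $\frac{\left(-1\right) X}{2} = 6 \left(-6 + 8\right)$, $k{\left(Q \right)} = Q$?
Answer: $-25672619060$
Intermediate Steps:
$X = -24$ ($X = - 2 \cdot 6 \left(-6 + 8\right) = - 2 \cdot 6 \cdot 2 = \left(-2\right) 12 = -24$)
$q{\left(P,d \right)} = 2 + \left(-24 + P\right) \left(15 + d\right)$ ($q{\left(P,d \right)} = 2 + \left(P - 24\right) \left(d + 15\right) = 2 + \left(-24 + P\right) \left(15 + d\right)$)
$\left(45993 - 99733\right) \left(494629 + q{\left(52,-619 \right)}\right) = \left(45993 - 99733\right) \left(494629 + \left(-358 - -14856 + 15 \cdot 52 + 52 \left(-619\right)\right)\right) = - 53740 \left(494629 + \left(-358 + 14856 + 780 - 32188\right)\right) = - 53740 \left(494629 - 16910\right) = \left(-53740\right) 477719 = -25672619060$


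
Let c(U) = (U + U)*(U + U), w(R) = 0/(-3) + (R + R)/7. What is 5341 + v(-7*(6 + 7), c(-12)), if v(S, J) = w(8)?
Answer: 37403/7 ≈ 5343.3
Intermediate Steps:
w(R) = 2*R/7 (w(R) = 0*(-1/3) + (2*R)*(1/7) = 0 + 2*R/7 = 2*R/7)
c(U) = 4*U**2 (c(U) = (2*U)*(2*U) = 4*U**2)
v(S, J) = 16/7 (v(S, J) = (2/7)*8 = 16/7)
5341 + v(-7*(6 + 7), c(-12)) = 5341 + 16/7 = 37403/7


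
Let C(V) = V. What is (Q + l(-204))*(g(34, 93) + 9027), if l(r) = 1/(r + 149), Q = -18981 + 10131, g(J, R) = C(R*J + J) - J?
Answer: -5933007939/55 ≈ -1.0787e+8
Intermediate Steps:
g(J, R) = J*R (g(J, R) = (R*J + J) - J = (J*R + J) - J = (J + J*R) - J = J*R)
Q = -8850
l(r) = 1/(149 + r)
(Q + l(-204))*(g(34, 93) + 9027) = (-8850 + 1/(149 - 204))*(34*93 + 9027) = (-8850 + 1/(-55))*(3162 + 9027) = (-8850 - 1/55)*12189 = -486751/55*12189 = -5933007939/55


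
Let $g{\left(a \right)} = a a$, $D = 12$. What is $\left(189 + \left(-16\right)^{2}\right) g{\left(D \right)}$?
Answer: $64080$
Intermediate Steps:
$g{\left(a \right)} = a^{2}$
$\left(189 + \left(-16\right)^{2}\right) g{\left(D \right)} = \left(189 + \left(-16\right)^{2}\right) 12^{2} = \left(189 + 256\right) 144 = 445 \cdot 144 = 64080$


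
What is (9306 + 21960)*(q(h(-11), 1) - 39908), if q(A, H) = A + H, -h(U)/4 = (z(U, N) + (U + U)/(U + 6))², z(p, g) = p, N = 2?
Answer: -31329501246/25 ≈ -1.2532e+9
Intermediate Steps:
h(U) = -4*(U + 2*U/(6 + U))² (h(U) = -4*(U + (U + U)/(U + 6))² = -4*(U + (2*U)/(6 + U))² = -4*(U + 2*U/(6 + U))²)
(9306 + 21960)*(q(h(-11), 1) - 39908) = (9306 + 21960)*((-4*(-11)²*(8 - 11)²/(6 - 11)² + 1) - 39908) = 31266*((-4*121*(-3)²/(-5)² + 1) - 39908) = 31266*((-4*121*1/25*9 + 1) - 39908) = 31266*((-4356/25 + 1) - 39908) = 31266*(-4331/25 - 39908) = 31266*(-1002031/25) = -31329501246/25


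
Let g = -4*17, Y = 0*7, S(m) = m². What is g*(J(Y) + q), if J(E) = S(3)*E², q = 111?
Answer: -7548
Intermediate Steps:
Y = 0
g = -68
J(E) = 9*E² (J(E) = 3²*E² = 9*E²)
g*(J(Y) + q) = -68*(9*0² + 111) = -68*(9*0 + 111) = -68*(0 + 111) = -68*111 = -7548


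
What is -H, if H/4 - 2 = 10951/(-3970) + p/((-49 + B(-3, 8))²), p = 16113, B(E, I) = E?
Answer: -27913433/1341860 ≈ -20.802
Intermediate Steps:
H = 27913433/1341860 (H = 8 + 4*(10951/(-3970) + 16113/((-49 - 3)²)) = 8 + 4*(10951*(-1/3970) + 16113/((-52)²)) = 8 + 4*(-10951/3970 + 16113/2704) = 8 + 4*(17178553/5367440) = 8 + 17178553/1341860 = 27913433/1341860 ≈ 20.802)
-H = -1*27913433/1341860 = -27913433/1341860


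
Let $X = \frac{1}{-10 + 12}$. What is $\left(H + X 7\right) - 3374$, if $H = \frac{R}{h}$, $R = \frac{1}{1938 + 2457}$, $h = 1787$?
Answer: $- \frac{52942903963}{15707730} \approx -3370.5$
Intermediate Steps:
$R = \frac{1}{4395} \approx 0.00022753$
$X = \frac{1}{2} \approx 0.5$
$H = \frac{1}{7853865}$ ($H = \frac{1}{4395 \cdot 1787} = \frac{1}{4395} \cdot \frac{1}{1787} = \frac{1}{7853865} \approx 1.2733 \cdot 10^{-7}$)
$\left(H + X 7\right) - 3374 = \left(\frac{1}{7853865} + \frac{1}{2} \cdot 7\right) - 3374 = \left(\frac{1}{7853865} + \frac{7}{2}\right) - 3374 = \frac{54977057}{15707730} - 3374 = - \frac{52942903963}{15707730}$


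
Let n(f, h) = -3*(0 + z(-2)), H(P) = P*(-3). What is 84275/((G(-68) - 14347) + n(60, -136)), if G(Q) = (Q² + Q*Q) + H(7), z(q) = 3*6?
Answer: -84275/5174 ≈ -16.288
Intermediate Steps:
H(P) = -3*P
z(q) = 18
n(f, h) = -54 (n(f, h) = -3*(0 + 18) = -3*18 = -54)
G(Q) = -21 + 2*Q² (G(Q) = (Q² + Q*Q) - 3*7 = (Q² + Q²) - 21 = 2*Q² - 21 = -21 + 2*Q²)
84275/((G(-68) - 14347) + n(60, -136)) = 84275/(((-21 + 2*(-68)²) - 14347) - 54) = 84275/(((-21 + 2*4624) - 14347) - 54) = 84275/(((-21 + 9248) - 14347) - 54) = 84275/((9227 - 14347) - 54) = 84275/(-5120 - 54) = 84275/(-5174) = 84275*(-1/5174) = -84275/5174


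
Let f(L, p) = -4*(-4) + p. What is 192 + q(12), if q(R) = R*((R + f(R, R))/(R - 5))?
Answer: 1824/7 ≈ 260.57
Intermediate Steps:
f(L, p) = 16 + p
q(R) = R*(16 + 2*R)/(-5 + R) (q(R) = R*((R + (16 + R))/(R - 5)) = R*((16 + 2*R)/(-5 + R)) = R*(16 + 2*R)/(-5 + R))
192 + q(12) = 192 + 2*12*(8 + 12)/(-5 + 12) = 192 + 2*12*20/7 = 192 + 2*12*(⅐)*20 = 192 + 480/7 = 1824/7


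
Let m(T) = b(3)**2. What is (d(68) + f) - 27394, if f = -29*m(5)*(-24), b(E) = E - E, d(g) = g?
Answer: -27326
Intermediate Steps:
b(E) = 0
m(T) = 0 (m(T) = 0**2 = 0)
f = 0 (f = -29*0*(-24) = 0*(-24) = 0)
(d(68) + f) - 27394 = (68 + 0) - 27394 = 68 - 27394 = -27326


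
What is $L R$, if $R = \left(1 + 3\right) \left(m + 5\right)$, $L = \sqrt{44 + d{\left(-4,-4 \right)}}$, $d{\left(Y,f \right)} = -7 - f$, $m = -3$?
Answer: $8 \sqrt{41} \approx 51.225$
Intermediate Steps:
$L = \sqrt{41}$ ($L = \sqrt{44 - 3} = \sqrt{41} \approx 6.4031$)
$R = 8$ ($R = \left(1 + 3\right) \left(-3 + 5\right) = 4 \cdot 2 = 8$)
$L R = \sqrt{41} \cdot 8 = 8 \sqrt{41}$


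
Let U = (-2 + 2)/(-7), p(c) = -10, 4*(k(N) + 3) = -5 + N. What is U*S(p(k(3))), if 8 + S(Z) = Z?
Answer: 0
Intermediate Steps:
k(N) = -17/4 + N/4 (k(N) = -3 + (-5 + N)/4 = -3 + (-5/4 + N/4) = -17/4 + N/4)
U = 0 (U = 0*(-⅐) = 0)
S(Z) = -8 + Z
U*S(p(k(3))) = 0*(-8 - 10) = 0*(-18) = 0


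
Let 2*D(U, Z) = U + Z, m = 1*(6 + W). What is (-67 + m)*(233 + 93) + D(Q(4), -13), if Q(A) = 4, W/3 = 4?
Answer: -31957/2 ≈ -15979.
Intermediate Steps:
W = 12 (W = 3*4 = 12)
m = 18 (m = 1*(6 + 12) = 1*18 = 18)
D(U, Z) = U/2 + Z/2 (D(U, Z) = (U + Z)/2 = U/2 + Z/2)
(-67 + m)*(233 + 93) + D(Q(4), -13) = (-67 + 18)*(233 + 93) + ((½)*4 + (½)*(-13)) = -49*326 + (2 - 13/2) = -15974 - 9/2 = -31957/2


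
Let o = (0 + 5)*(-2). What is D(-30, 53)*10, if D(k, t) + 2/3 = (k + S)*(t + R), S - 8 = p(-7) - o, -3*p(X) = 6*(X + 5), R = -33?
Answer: -4820/3 ≈ -1606.7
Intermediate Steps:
o = -10 (o = 5*(-2) = -10)
p(X) = -10 - 2*X (p(X) = -2*(X + 5) = -2*(5 + X) = -(30 + 6*X)/3 = -10 - 2*X)
S = 22 (S = 8 + ((-10 - 2*(-7)) - 1*(-10)) = 8 + ((-10 + 14) + 10) = 8 + (4 + 10) = 8 + 14 = 22)
D(k, t) = -⅔ + (-33 + t)*(22 + k) (D(k, t) = -⅔ + (k + 22)*(t - 33) = -⅔ + (22 + k)*(-33 + t) = -⅔ + (-33 + t)*(22 + k))
D(-30, 53)*10 = (-2180/3 - 33*(-30) + 22*53 - 30*53)*10 = (-2180/3 + 990 + 1166 - 1590)*10 = -482/3*10 = -4820/3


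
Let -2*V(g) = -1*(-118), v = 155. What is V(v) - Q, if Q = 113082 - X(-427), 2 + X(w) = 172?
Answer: -112971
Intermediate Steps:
X(w) = 170 (X(w) = -2 + 172 = 170)
V(g) = -59 (V(g) = -(-1)*(-118)/2 = -1/2*118 = -59)
Q = 112912 (Q = 113082 - 1*170 = 113082 - 170 = 112912)
V(v) - Q = -59 - 1*112912 = -59 - 112912 = -112971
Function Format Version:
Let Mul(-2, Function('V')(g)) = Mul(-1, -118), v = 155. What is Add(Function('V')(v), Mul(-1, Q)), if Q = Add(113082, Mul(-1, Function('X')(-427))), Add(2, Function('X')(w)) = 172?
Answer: -112971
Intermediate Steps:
Function('X')(w) = 170 (Function('X')(w) = Add(-2, 172) = 170)
Function('V')(g) = -59 (Function('V')(g) = Mul(Rational(-1, 2), Mul(-1, -118)) = Mul(Rational(-1, 2), 118) = -59)
Q = 112912 (Q = Add(113082, Mul(-1, 170)) = Add(113082, -170) = 112912)
Add(Function('V')(v), Mul(-1, Q)) = Add(-59, Mul(-1, 112912)) = Add(-59, -112912) = -112971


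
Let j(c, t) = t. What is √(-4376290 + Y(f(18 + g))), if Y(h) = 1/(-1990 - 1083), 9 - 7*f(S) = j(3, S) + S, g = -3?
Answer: I*√41326746272483/3073 ≈ 2092.0*I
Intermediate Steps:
f(S) = 9/7 - 2*S/7 (f(S) = 9/7 - (S + S)/7 = 9/7 - 2*S/7)
Y(h) = -1/3073 (Y(h) = 1/(-3073) = -1/3073)
√(-4376290 + Y(f(18 + g))) = √(-4376290 - 1/3073) = √(-13448339171/3073) = I*√41326746272483/3073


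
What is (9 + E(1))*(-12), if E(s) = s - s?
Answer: -108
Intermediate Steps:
E(s) = 0
(9 + E(1))*(-12) = (9 + 0)*(-12) = 9*(-12) = -108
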